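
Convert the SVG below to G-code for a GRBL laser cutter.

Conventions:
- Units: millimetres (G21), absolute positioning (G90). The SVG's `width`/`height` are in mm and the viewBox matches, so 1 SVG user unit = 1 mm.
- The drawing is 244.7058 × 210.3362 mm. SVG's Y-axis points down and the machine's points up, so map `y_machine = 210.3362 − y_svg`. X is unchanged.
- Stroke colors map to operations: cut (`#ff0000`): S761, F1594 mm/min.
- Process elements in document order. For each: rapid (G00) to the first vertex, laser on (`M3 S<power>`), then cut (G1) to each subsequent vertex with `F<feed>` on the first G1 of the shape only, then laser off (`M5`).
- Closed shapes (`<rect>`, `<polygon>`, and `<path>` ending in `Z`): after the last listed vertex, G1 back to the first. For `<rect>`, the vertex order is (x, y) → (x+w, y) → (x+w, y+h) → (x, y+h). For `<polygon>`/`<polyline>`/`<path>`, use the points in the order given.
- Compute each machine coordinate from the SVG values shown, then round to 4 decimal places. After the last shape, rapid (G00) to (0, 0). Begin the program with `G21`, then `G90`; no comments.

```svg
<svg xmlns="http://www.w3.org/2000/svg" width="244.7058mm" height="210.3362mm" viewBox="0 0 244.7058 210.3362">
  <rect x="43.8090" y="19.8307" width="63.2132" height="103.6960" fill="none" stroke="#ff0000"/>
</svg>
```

Since the viewBox matches the mm dimensions, user units are millimetres directly. The only transform is the Y-flip y_m = 210.3362 − y_svg.

Shape 1 is a rectangle drawn with `<rect>`. Its stroke #ff0000 means cut at S761, F1594. After flipping Y the toolpath is (43.8090,190.5055) → (107.0222,190.5055) → (107.0222,86.8095) → (43.8090,86.8095) → (43.8090,190.5055), returning to the start.

G21
G90
G00 X43.8090 Y190.5055
M3 S761
G1 X107.0222 Y190.5055 F1594
G1 X107.0222 Y86.8095
G1 X43.8090 Y86.8095
G1 X43.8090 Y190.5055
M5
G00 X0.0000 Y0.0000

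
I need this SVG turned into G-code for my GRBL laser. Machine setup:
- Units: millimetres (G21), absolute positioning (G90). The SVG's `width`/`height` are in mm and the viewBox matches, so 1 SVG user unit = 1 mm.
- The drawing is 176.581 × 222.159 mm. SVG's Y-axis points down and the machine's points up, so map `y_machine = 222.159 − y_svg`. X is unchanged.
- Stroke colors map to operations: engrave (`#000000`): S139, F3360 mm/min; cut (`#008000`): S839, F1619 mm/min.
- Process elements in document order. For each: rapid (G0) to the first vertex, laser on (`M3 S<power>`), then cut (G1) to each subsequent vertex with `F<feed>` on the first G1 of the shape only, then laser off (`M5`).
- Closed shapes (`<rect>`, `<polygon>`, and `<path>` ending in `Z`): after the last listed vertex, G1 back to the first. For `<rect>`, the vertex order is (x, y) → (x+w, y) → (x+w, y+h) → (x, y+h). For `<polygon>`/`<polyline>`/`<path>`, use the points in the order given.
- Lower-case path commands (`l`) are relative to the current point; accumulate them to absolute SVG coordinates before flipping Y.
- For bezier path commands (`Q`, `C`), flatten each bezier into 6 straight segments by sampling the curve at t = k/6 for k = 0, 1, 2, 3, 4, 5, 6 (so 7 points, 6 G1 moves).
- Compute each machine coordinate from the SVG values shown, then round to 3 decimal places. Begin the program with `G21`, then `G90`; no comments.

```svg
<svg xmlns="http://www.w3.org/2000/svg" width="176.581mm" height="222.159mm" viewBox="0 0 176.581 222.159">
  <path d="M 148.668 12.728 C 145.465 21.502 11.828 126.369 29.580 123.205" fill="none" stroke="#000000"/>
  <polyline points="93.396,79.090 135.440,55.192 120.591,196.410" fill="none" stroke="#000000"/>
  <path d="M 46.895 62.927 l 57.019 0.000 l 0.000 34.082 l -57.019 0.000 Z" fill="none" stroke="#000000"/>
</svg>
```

Since the viewBox matches the mm dimensions, user units are millimetres directly. The only transform is the Y-flip y_m = 222.159 − y_svg.

Shape 1 is a cubic bezier drawn with `<path>`. Its stroke #000000 means engrave at S139, F3360. After flipping Y the toolpath is (148.668,209.431) → (137.502,197.981) → (112.425,176.186) → (81.266,149.716) → (51.853,124.240) → (32.015,105.430) → (29.580,98.954).

Shape 2 is a open polyline drawn with `<polyline>`. Its stroke #000000 means engrave at S139, F3360. After flipping Y the toolpath is (93.396,143.069) → (135.440,166.967) → (120.591,25.749).

Shape 3 is a rectangle drawn with `<path>`. Its stroke #000000 means engrave at S139, F3360. After flipping Y the toolpath is (46.895,159.232) → (103.914,159.232) → (103.914,125.150) → (46.895,125.150) → (46.895,159.232), returning to the start.

G21
G90
G0 X148.668 Y209.431
M3 S139
G1 X137.502 Y197.981 F3360
G1 X112.425 Y176.186
G1 X81.266 Y149.716
G1 X51.853 Y124.240
G1 X32.015 Y105.430
G1 X29.580 Y98.954
M5
G0 X93.396 Y143.069
M3 S139
G1 X135.440 Y166.967 F3360
G1 X120.591 Y25.749
M5
G0 X46.895 Y159.232
M3 S139
G1 X103.914 Y159.232 F3360
G1 X103.914 Y125.150
G1 X46.895 Y125.150
G1 X46.895 Y159.232
M5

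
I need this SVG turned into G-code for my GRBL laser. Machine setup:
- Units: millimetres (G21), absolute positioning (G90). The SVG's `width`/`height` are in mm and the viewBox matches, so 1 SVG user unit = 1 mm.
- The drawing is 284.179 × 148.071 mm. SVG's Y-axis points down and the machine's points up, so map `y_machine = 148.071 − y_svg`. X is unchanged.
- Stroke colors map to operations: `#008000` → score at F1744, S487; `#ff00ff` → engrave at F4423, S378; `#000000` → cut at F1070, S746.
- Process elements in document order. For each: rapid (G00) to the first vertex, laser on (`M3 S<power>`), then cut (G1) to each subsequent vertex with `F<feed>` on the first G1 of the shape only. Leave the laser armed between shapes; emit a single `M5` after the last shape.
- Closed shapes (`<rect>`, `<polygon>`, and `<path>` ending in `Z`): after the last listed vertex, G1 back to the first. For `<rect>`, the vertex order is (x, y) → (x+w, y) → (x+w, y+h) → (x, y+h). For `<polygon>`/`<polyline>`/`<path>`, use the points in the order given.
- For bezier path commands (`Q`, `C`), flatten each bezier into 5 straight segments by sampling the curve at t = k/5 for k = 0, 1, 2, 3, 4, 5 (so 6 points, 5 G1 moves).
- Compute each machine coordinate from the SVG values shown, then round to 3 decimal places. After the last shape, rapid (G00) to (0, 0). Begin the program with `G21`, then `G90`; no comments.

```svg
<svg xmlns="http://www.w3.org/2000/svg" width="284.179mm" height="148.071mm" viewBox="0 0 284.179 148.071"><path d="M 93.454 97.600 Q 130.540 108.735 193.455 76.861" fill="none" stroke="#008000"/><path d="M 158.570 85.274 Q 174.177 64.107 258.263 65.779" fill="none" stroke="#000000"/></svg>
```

G21
G90
G00 X93.454 Y50.471
M3 S487
G1 X109.322 Y47.737 F1744
G1 X127.255 Y48.444
G1 X147.256 Y52.592
G1 X169.322 Y60.181
G1 X193.455 Y71.210
G00 X158.570 Y62.797
M3 S746
G1 X167.552 Y70.350 F1070
G1 X182.012 Y76.076
G1 X201.951 Y79.975
G1 X227.368 Y82.047
G1 X258.263 Y82.292
M5
G00 X0.000 Y0.000

Since the viewBox matches the mm dimensions, user units are millimetres directly. The only transform is the Y-flip y_m = 148.071 − y_svg.

Shape 1 is a quadratic bezier drawn with `<path>`. Its stroke #008000 means score at S487, F1744. After flipping Y the toolpath is (93.454,50.471) → (109.322,47.737) → (127.255,48.444) → (147.256,52.592) → (169.322,60.181) → (193.455,71.210).

Shape 2 is a quadratic bezier drawn with `<path>`. Its stroke #000000 means cut at S746, F1070. After flipping Y the toolpath is (158.570,62.797) → (167.552,70.350) → (182.012,76.076) → (201.951,79.975) → (227.368,82.047) → (258.263,82.292).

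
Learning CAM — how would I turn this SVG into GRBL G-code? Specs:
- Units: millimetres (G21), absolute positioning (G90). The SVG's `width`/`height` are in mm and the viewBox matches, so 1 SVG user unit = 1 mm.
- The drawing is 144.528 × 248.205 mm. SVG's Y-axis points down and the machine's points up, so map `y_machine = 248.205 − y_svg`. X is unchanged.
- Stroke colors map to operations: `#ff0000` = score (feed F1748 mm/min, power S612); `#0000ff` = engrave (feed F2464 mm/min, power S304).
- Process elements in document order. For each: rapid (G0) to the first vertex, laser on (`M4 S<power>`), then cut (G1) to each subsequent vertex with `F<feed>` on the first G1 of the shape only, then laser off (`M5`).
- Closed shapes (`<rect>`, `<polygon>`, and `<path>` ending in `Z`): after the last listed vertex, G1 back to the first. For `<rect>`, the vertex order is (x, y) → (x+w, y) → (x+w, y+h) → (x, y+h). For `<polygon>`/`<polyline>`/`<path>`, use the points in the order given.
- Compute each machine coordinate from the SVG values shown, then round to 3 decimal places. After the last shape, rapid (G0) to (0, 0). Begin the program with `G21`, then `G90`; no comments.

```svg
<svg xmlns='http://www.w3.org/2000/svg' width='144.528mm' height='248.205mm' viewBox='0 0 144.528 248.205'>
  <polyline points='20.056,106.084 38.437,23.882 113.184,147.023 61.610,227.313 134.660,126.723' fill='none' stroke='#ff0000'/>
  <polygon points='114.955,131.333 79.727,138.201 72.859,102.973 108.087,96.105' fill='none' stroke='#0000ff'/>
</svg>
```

1 u = 1 mm; y_m = 248.205 − y.

[1] `<polyline>` open polyline, #ff0000→score S612 F1748: (20.056,142.121) → (38.437,224.323) → (113.184,101.182) → (61.610,20.892) → (134.660,121.482)

[2] `<polygon>` regular polygon, #0000ff→engrave S304 F2464: (114.955,116.872) → (79.727,110.004) → (72.859,145.232) → (108.087,152.100) → (114.955,116.872) (closed)

G21
G90
G0 X20.056 Y142.121
M4 S612
G1 X38.437 Y224.323 F1748
G1 X113.184 Y101.182
G1 X61.610 Y20.892
G1 X134.660 Y121.482
M5
G0 X114.955 Y116.872
M4 S304
G1 X79.727 Y110.004 F2464
G1 X72.859 Y145.232
G1 X108.087 Y152.100
G1 X114.955 Y116.872
M5
G0 X0.000 Y0.000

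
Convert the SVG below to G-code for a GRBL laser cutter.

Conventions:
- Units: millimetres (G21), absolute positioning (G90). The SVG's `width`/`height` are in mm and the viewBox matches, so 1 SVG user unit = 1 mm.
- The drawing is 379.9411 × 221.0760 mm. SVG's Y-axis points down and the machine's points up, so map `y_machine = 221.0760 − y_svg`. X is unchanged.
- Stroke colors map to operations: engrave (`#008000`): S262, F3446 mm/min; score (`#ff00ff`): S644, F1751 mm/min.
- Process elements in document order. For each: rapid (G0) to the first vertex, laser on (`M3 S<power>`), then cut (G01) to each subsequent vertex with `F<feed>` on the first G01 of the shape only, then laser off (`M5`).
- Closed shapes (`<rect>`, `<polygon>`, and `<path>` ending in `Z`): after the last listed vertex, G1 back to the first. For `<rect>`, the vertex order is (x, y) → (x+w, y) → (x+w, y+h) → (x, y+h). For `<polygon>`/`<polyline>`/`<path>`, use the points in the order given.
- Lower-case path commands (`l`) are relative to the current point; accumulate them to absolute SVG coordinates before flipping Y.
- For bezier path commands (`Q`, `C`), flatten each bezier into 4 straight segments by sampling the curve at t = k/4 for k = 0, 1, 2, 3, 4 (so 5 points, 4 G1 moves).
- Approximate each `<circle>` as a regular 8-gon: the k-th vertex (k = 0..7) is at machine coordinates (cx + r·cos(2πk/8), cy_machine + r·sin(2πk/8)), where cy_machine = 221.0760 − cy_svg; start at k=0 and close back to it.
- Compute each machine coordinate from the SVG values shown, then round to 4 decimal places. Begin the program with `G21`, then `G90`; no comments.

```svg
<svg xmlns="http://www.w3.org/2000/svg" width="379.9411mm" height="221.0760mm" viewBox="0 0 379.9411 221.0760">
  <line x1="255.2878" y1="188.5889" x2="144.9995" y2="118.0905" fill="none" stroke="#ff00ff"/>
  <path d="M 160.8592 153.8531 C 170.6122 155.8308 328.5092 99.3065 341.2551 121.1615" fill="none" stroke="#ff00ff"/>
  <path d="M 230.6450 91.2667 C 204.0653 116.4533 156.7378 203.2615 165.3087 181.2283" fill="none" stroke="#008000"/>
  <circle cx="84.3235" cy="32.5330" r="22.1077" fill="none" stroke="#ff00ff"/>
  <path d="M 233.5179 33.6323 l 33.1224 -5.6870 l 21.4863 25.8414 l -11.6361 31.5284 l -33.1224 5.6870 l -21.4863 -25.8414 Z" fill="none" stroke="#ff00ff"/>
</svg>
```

viewBox `0 0 379.9411 221.0760` with mm width/height → 1 unit = 1 mm. Flip: y_m = 221.0760 − y_svg.

**Shape 1** — `<line>` line segment, stroke `#ff00ff` → score (S644, F1751). Machine vertices: (255.2878,32.4871) → (144.9995,102.9855). Open path.

**Shape 2** — `<path>` cubic bezier, stroke `#ff00ff` → score (S644, F1751). Control points (SVG): P0=(160.8592,153.8531), P1=(170.6122,155.8308), P2=(328.5092,99.3065), P3=(341.2551,121.1615); sampled at t=k/4. Machine vertices: (160.8592,67.2229) → (191.3682,74.5700) → (249.9348,91.0227) → (309.0626,103.7484) → (341.2551,99.9145). Open path.

**Shape 3** — `<path>` cubic bezier, stroke `#008000` → engrave (S262, F3446). Control points (SVG): P0=(230.6450,91.2667), P1=(204.0653,116.4533), P2=(156.7378,203.2615), P3=(165.3087,181.2283); sampled at t=k/4. Machine vertices: (230.6450,129.8093) → (208.0176,102.0288) → (184.7954,67.1211) → (168.1639,41.0671) → (165.3087,39.8477). Open path.

**Shape 4** — `<circle>` circle, stroke `#ff00ff` → score (S644, F1751). Machine vertices: (106.4312,188.5430) → (99.9560,204.1755) → (84.3235,210.6507) → (68.6910,204.1755) → (62.2158,188.5430) → (68.6910,172.9105) → (84.3235,166.4353) → (99.9560,172.9105) → (106.4312,188.5430). Closed: final G1 returns to the first vertex.

**Shape 5** — `<path>` regular polygon, stroke `#ff00ff` → score (S644, F1751). Machine vertices: (233.5179,187.4437) → (266.6403,193.1307) → (288.1266,167.2893) → (276.4905,135.7609) → (243.3681,130.0739) → (221.8818,155.9153) → (233.5179,187.4437). Closed: final G1 returns to the first vertex.

G21
G90
G0 X255.2878 Y32.4871
M3 S644
G01 X144.9995 Y102.9855 F1751
M5
G0 X160.8592 Y67.2229
M3 S644
G01 X191.3682 Y74.5700 F1751
G01 X249.9348 Y91.0227
G01 X309.0626 Y103.7484
G01 X341.2551 Y99.9145
M5
G0 X230.6450 Y129.8093
M3 S262
G01 X208.0176 Y102.0288 F3446
G01 X184.7954 Y67.1211
G01 X168.1639 Y41.0671
G01 X165.3087 Y39.8477
M5
G0 X106.4312 Y188.5430
M3 S644
G01 X99.9560 Y204.1755 F1751
G01 X84.3235 Y210.6507
G01 X68.6910 Y204.1755
G01 X62.2158 Y188.5430
G01 X68.6910 Y172.9105
G01 X84.3235 Y166.4353
G01 X99.9560 Y172.9105
G01 X106.4312 Y188.5430
M5
G0 X233.5179 Y187.4437
M3 S644
G01 X266.6403 Y193.1307 F1751
G01 X288.1266 Y167.2893
G01 X276.4905 Y135.7609
G01 X243.3681 Y130.0739
G01 X221.8818 Y155.9153
G01 X233.5179 Y187.4437
M5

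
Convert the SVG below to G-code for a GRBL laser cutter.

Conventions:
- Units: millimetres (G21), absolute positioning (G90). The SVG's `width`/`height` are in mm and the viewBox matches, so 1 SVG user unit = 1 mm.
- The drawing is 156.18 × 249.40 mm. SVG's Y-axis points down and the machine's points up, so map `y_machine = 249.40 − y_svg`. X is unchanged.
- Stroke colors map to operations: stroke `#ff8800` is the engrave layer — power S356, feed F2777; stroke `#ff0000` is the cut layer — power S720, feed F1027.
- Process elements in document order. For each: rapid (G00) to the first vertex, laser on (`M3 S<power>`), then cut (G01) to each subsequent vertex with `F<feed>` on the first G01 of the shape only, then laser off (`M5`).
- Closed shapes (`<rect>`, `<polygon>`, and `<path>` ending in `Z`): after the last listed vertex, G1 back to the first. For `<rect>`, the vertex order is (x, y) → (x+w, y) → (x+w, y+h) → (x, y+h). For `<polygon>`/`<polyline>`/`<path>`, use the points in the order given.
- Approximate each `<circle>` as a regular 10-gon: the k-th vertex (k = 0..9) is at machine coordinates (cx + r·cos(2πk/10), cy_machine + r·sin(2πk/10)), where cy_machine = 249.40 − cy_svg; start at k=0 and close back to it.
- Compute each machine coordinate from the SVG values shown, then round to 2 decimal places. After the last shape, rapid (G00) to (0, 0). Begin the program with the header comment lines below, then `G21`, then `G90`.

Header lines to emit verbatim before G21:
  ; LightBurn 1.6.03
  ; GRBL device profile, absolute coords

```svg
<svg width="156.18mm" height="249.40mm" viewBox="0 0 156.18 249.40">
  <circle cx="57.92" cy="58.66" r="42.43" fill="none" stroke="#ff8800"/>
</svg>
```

; LightBurn 1.6.03
; GRBL device profile, absolute coords
G21
G90
G00 X100.35 Y190.74
M3 S356
G01 X92.25 Y215.68 F2777
G01 X71.03 Y231.09
G01 X44.81 Y231.09
G01 X23.59 Y215.68
G01 X15.49 Y190.74
G01 X23.59 Y165.80
G01 X44.81 Y150.39
G01 X71.03 Y150.39
G01 X92.25 Y165.80
G01 X100.35 Y190.74
M5
G00 X0.00 Y0.00

viewBox `0 0 156.18 249.40` with mm width/height → 1 unit = 1 mm. Flip: y_m = 249.40 − y_svg.

**Shape 1** — `<circle>` circle, stroke `#ff8800` → engrave (S356, F2777). Machine vertices: (100.35,190.74) → (92.25,215.68) → (71.03,231.09) → (44.81,231.09) → (23.59,215.68) → (15.49,190.74) → (23.59,165.80) → (44.81,150.39) → (71.03,150.39) → (92.25,165.80) → (100.35,190.74). Closed: final G1 returns to the first vertex.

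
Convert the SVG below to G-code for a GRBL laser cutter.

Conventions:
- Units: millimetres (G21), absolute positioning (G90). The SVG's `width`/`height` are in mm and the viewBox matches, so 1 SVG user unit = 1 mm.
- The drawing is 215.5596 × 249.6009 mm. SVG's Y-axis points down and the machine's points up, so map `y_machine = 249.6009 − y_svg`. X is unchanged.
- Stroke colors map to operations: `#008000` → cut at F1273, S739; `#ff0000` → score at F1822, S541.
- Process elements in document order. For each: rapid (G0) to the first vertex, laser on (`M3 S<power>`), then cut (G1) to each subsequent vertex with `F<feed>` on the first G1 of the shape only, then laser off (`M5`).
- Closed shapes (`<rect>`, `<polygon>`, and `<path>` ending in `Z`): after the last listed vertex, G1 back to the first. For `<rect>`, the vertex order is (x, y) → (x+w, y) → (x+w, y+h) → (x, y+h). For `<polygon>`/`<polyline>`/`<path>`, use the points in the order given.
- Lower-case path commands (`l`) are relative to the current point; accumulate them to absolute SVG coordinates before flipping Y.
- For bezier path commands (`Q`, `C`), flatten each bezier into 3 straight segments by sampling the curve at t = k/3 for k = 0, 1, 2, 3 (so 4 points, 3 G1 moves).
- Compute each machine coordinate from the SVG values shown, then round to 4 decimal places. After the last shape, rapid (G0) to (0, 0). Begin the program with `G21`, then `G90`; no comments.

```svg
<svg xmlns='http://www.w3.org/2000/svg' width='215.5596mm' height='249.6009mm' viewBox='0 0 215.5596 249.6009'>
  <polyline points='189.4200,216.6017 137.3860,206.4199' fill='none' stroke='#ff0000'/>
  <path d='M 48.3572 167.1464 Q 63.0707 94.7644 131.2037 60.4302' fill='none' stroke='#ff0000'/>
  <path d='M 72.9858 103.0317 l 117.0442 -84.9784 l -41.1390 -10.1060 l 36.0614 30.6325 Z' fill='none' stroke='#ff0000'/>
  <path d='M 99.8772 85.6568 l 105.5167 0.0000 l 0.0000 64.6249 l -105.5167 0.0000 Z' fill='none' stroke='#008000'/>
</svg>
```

G21
G90
G0 X189.4200 Y32.9992
M3 S541
G1 X137.3860 Y43.1810 F1822
M5
G0 X48.3572 Y82.4545
M3 S541
G1 X64.1017 Y126.4816 F1822
G1 X91.7172 Y162.0537
G1 X131.2037 Y189.1707
M5
G0 X72.9858 Y146.5692
M3 S541
G1 X190.0300 Y231.5476 F1822
G1 X148.8910 Y241.6536
G1 X184.9524 Y211.0211
G1 X72.9858 Y146.5692
M5
G0 X99.8772 Y163.9441
M3 S739
G1 X205.3939 Y163.9441 F1273
G1 X205.3939 Y99.3192
G1 X99.8772 Y99.3192
G1 X99.8772 Y163.9441
M5
G0 X0.0000 Y0.0000

viewBox `0 0 215.5596 249.6009` with mm width/height → 1 unit = 1 mm. Flip: y_m = 249.6009 − y_svg.

**Shape 1** — `<polyline>` line segment, stroke `#ff0000` → score (S541, F1822). Machine vertices: (189.4200,32.9992) → (137.3860,43.1810). Open path.

**Shape 2** — `<path>` quadratic bezier, stroke `#ff0000` → score (S541, F1822). Control points (SVG): P0=(48.3572,167.1464), P1=(63.0707,94.7644), P2=(131.2037,60.4302); sampled at t=k/3. Machine vertices: (48.3572,82.4545) → (64.1017,126.4816) → (91.7172,162.0537) → (131.2037,189.1707). Open path.

**Shape 3** — `<path>` closed polygon, stroke `#ff0000` → score (S541, F1822). Machine vertices: (72.9858,146.5692) → (190.0300,231.5476) → (148.8910,241.6536) → (184.9524,211.0211) → (72.9858,146.5692). Closed: final G1 returns to the first vertex.

**Shape 4** — `<path>` rectangle, stroke `#008000` → cut (S739, F1273). Machine vertices: (99.8772,163.9441) → (205.3939,163.9441) → (205.3939,99.3192) → (99.8772,99.3192) → (99.8772,163.9441). Closed: final G1 returns to the first vertex.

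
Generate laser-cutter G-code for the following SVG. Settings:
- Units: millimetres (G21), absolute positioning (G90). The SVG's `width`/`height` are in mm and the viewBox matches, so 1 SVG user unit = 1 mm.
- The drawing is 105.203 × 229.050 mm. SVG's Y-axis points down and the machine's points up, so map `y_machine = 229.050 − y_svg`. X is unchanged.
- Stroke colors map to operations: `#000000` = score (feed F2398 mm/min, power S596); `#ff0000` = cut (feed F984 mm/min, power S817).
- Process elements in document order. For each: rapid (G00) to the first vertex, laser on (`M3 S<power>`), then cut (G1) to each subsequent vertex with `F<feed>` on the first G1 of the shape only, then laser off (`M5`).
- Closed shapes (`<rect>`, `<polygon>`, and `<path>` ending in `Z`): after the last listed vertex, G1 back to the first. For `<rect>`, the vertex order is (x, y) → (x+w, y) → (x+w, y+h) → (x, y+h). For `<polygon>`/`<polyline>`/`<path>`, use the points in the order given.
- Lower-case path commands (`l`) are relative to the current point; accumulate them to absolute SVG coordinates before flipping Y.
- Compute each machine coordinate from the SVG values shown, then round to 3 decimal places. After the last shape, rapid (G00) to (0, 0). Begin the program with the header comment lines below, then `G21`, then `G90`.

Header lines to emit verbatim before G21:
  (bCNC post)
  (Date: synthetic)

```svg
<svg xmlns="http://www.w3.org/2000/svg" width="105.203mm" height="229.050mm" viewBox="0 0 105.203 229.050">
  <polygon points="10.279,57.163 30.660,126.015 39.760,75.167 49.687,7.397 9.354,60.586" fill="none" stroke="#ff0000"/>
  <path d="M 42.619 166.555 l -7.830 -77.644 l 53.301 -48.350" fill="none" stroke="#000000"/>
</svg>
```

(bCNC post)
(Date: synthetic)
G21
G90
G00 X10.279 Y171.887
M3 S817
G1 X30.660 Y103.035 F984
G1 X39.760 Y153.883
G1 X49.687 Y221.653
G1 X9.354 Y168.464
G1 X10.279 Y171.887
M5
G00 X42.619 Y62.495
M3 S596
G1 X34.789 Y140.139 F2398
G1 X88.090 Y188.489
M5
G00 X0.000 Y0.000

Since the viewBox matches the mm dimensions, user units are millimetres directly. The only transform is the Y-flip y_m = 229.050 − y_svg.

Shape 1 is a closed polygon drawn with `<polygon>`. Its stroke #ff0000 means cut at S817, F984. After flipping Y the toolpath is (10.279,171.887) → (30.660,103.035) → (39.760,153.883) → (49.687,221.653) → (9.354,168.464) → (10.279,171.887), returning to the start.

Shape 2 is a open polyline drawn with `<path>`. Its stroke #000000 means score at S596, F2398. After flipping Y the toolpath is (42.619,62.495) → (34.789,140.139) → (88.090,188.489).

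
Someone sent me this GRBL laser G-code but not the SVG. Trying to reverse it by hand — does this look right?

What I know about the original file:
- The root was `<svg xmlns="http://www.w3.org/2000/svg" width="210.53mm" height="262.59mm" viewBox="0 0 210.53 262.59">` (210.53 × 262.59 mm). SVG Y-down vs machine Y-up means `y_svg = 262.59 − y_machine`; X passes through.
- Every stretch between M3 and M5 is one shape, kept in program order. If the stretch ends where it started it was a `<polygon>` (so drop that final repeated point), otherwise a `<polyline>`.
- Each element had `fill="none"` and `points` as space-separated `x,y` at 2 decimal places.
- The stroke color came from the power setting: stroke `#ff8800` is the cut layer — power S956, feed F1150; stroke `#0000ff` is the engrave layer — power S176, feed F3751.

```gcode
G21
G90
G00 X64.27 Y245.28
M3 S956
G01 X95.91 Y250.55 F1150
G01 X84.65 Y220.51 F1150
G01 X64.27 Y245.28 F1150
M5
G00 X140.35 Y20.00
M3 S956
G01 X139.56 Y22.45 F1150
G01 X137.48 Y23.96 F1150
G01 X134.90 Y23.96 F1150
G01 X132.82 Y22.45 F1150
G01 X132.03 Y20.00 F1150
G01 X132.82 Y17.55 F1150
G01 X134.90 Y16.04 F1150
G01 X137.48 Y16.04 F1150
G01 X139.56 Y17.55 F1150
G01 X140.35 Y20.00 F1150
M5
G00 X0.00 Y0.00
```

Machine Y-up, SVG Y-down with viewBox height 262.59, so y_svg = 262.59 − y_machine; X carries over. Every run uses S956, so all elements get stroke `#ff8800` (cut).

Run 1: The run returns to its start, so emit a `<polygon>` with points (Y-flipped): 64.27,17.31 95.91,12.04 84.65,42.08.

Run 2: The run returns to its start, so emit a `<polygon>` with points (Y-flipped): 140.35,242.59 139.56,240.14 137.48,238.63 134.90,238.63 132.82,240.14 132.03,242.59 132.82,245.04 134.90,246.55 137.48,246.55 139.56,245.04.

<svg xmlns="http://www.w3.org/2000/svg" width="210.53mm" height="262.59mm" viewBox="0 0 210.53 262.59">
  <polygon points="64.27,17.31 95.91,12.04 84.65,42.08" fill="none" stroke="#ff8800"/>
  <polygon points="140.35,242.59 139.56,240.14 137.48,238.63 134.90,238.63 132.82,240.14 132.03,242.59 132.82,245.04 134.90,246.55 137.48,246.55 139.56,245.04" fill="none" stroke="#ff8800"/>
</svg>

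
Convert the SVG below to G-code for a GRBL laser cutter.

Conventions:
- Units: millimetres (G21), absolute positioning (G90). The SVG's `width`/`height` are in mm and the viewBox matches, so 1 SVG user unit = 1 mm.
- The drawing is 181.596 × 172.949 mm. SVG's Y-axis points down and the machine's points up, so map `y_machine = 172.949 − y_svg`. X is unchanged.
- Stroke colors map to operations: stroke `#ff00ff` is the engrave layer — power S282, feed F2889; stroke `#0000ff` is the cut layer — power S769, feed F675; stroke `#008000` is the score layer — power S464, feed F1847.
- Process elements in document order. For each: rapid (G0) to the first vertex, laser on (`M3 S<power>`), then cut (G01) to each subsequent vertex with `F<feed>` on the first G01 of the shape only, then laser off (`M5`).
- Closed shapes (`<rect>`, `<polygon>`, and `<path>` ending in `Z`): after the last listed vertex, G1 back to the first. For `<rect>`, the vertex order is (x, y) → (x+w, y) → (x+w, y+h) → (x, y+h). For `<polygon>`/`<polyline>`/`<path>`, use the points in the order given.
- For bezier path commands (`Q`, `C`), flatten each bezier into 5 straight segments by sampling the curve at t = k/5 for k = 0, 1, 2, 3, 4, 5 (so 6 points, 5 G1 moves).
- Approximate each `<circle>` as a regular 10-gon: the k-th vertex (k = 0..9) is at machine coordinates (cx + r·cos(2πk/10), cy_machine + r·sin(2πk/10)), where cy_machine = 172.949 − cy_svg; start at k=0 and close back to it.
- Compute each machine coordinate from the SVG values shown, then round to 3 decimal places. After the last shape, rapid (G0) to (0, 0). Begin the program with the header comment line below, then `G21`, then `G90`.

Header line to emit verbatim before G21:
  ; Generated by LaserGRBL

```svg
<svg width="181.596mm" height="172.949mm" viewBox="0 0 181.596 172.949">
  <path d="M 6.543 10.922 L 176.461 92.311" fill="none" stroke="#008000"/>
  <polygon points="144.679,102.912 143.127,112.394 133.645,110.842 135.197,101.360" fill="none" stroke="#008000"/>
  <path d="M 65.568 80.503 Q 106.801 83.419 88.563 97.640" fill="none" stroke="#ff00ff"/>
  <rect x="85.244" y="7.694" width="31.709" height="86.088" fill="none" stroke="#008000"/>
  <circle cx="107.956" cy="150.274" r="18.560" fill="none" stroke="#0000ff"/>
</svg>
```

; Generated by LaserGRBL
G21
G90
G0 X6.543 Y162.027
M3 S464
G01 X176.461 Y80.638 F1847
M5
G0 X144.679 Y70.037
M3 S464
G01 X143.127 Y60.555 F1847
G01 X133.645 Y62.107
G01 X135.197 Y71.589
G01 X144.679 Y70.037
M5
G0 X65.568 Y92.446
M3 S282
G01 X79.682 Y90.827 F2889
G01 X89.039 Y88.304
G01 X93.638 Y84.877
G01 X93.479 Y80.545
G01 X88.563 Y75.309
M5
G0 X85.244 Y165.255
M3 S464
G01 X116.953 Y165.255 F1847
G01 X116.953 Y79.167
G01 X85.244 Y79.167
G01 X85.244 Y165.255
M5
G0 X126.516 Y22.675
M3 S769
G01 X122.971 Y33.584 F675
G01 X113.691 Y40.327
G01 X102.221 Y40.327
G01 X92.941 Y33.584
G01 X89.396 Y22.675
G01 X92.941 Y11.766
G01 X102.221 Y5.023
G01 X113.691 Y5.023
G01 X122.971 Y11.766
G01 X126.516 Y22.675
M5
G0 X0.000 Y0.000

Since the viewBox matches the mm dimensions, user units are millimetres directly. The only transform is the Y-flip y_m = 172.949 − y_svg.

Shape 1 is a line segment drawn with `<path>`. Its stroke #008000 means score at S464, F1847. After flipping Y the toolpath is (6.543,162.027) → (176.461,80.638).

Shape 2 is a regular polygon drawn with `<polygon>`. Its stroke #008000 means score at S464, F1847. After flipping Y the toolpath is (144.679,70.037) → (143.127,60.555) → (133.645,62.107) → (135.197,71.589) → (144.679,70.037), returning to the start.

Shape 3 is a quadratic bezier drawn with `<path>`. Its stroke #ff00ff means engrave at S282, F2889. After flipping Y the toolpath is (65.568,92.446) → (79.682,90.827) → (89.039,88.304) → (93.638,84.877) → (93.479,80.545) → (88.563,75.309).

Shape 4 is a rectangle drawn with `<rect>`. Its stroke #008000 means score at S464, F1847. After flipping Y the toolpath is (85.244,165.255) → (116.953,165.255) → (116.953,79.167) → (85.244,79.167) → (85.244,165.255), returning to the start.

Shape 5 is a circle drawn with `<circle>`. Its stroke #0000ff means cut at S769, F675. After flipping Y the toolpath is (126.516,22.675) → (122.971,33.584) → (113.691,40.327) → (102.221,40.327) → (92.941,33.584) → (89.396,22.675) → (92.941,11.766) → (102.221,5.023) → (113.691,5.023) → (122.971,11.766) → (126.516,22.675), returning to the start.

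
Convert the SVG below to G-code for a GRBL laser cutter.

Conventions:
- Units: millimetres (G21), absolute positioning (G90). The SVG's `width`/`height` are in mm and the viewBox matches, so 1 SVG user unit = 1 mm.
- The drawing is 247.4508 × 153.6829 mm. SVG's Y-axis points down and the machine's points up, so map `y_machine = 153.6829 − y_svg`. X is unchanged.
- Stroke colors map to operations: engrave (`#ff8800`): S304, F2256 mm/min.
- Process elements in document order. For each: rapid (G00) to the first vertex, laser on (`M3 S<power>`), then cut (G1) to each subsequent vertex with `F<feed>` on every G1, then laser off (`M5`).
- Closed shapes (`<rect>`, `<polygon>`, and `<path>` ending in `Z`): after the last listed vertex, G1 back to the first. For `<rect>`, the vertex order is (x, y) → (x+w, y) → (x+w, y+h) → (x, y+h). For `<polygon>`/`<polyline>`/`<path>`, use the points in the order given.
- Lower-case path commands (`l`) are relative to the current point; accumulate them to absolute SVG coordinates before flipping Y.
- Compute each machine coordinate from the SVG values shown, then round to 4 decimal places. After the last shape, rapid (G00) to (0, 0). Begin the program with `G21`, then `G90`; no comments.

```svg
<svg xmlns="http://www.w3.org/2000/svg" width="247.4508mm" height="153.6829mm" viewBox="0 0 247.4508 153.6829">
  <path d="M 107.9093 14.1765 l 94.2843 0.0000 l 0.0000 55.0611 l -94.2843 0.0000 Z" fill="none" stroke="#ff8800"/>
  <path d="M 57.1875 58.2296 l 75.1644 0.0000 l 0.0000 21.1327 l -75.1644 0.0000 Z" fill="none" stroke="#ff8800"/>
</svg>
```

G21
G90
G00 X107.9093 Y139.5064
M3 S304
G1 X202.1936 Y139.5064 F2256
G1 X202.1936 Y84.4453 F2256
G1 X107.9093 Y84.4453 F2256
G1 X107.9093 Y139.5064 F2256
M5
G00 X57.1875 Y95.4533
M3 S304
G1 X132.3519 Y95.4533 F2256
G1 X132.3519 Y74.3206 F2256
G1 X57.1875 Y74.3206 F2256
G1 X57.1875 Y95.4533 F2256
M5
G00 X0.0000 Y0.0000

Since the viewBox matches the mm dimensions, user units are millimetres directly. The only transform is the Y-flip y_m = 153.6829 − y_svg.

Shape 1 is a rectangle drawn with `<path>`. Its stroke #ff8800 means engrave at S304, F2256. After flipping Y the toolpath is (107.9093,139.5064) → (202.1936,139.5064) → (202.1936,84.4453) → (107.9093,84.4453) → (107.9093,139.5064), returning to the start.

Shape 2 is a rectangle drawn with `<path>`. Its stroke #ff8800 means engrave at S304, F2256. After flipping Y the toolpath is (57.1875,95.4533) → (132.3519,95.4533) → (132.3519,74.3206) → (57.1875,74.3206) → (57.1875,95.4533), returning to the start.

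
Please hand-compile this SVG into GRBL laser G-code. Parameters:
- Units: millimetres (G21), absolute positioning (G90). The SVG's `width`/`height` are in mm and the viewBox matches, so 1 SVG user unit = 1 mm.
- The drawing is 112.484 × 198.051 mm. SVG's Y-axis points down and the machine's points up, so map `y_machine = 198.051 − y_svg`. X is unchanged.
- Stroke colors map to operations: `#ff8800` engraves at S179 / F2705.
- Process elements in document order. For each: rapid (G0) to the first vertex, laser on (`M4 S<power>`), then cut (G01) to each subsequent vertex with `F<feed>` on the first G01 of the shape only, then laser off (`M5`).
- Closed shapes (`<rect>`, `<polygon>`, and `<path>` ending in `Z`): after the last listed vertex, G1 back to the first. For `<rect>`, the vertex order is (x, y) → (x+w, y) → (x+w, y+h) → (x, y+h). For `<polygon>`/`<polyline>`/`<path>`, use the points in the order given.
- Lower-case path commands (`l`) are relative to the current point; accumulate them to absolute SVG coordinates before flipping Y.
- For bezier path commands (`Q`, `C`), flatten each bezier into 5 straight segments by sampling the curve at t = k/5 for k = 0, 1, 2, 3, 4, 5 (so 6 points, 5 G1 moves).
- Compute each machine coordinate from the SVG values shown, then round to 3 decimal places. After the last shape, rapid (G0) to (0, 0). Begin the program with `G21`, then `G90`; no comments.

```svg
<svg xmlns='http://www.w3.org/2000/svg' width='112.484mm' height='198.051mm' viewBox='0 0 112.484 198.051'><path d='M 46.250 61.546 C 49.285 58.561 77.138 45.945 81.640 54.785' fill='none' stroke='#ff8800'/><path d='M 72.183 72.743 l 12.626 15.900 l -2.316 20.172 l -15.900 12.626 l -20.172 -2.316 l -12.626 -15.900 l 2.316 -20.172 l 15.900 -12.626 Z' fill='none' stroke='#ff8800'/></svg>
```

G21
G90
G0 X46.250 Y136.505
M4 S179
G01 X50.664 Y139.203 F2705
G01 X58.722 Y142.720
G01 X68.112 Y145.565
G01 X76.522 Y146.244
G01 X81.640 Y143.266
M5
G0 X72.183 Y125.308
M4 S179
G01 X84.809 Y109.408 F2705
G01 X82.493 Y89.236
G01 X66.593 Y76.610
G01 X46.421 Y78.926
G01 X33.795 Y94.826
G01 X36.111 Y114.998
G01 X52.011 Y127.624
G01 X72.183 Y125.308
M5
G0 X0.000 Y0.000

Since the viewBox matches the mm dimensions, user units are millimetres directly. The only transform is the Y-flip y_m = 198.051 − y_svg.

Shape 1 is a cubic bezier drawn with `<path>`. Its stroke #ff8800 means engrave at S179, F2705. After flipping Y the toolpath is (46.250,136.505) → (50.664,139.203) → (58.722,142.720) → (68.112,145.565) → (76.522,146.244) → (81.640,143.266).

Shape 2 is a regular polygon drawn with `<path>`. Its stroke #ff8800 means engrave at S179, F2705. After flipping Y the toolpath is (72.183,125.308) → (84.809,109.408) → (82.493,89.236) → (66.593,76.610) → (46.421,78.926) → (33.795,94.826) → (36.111,114.998) → (52.011,127.624) → (72.183,125.308), returning to the start.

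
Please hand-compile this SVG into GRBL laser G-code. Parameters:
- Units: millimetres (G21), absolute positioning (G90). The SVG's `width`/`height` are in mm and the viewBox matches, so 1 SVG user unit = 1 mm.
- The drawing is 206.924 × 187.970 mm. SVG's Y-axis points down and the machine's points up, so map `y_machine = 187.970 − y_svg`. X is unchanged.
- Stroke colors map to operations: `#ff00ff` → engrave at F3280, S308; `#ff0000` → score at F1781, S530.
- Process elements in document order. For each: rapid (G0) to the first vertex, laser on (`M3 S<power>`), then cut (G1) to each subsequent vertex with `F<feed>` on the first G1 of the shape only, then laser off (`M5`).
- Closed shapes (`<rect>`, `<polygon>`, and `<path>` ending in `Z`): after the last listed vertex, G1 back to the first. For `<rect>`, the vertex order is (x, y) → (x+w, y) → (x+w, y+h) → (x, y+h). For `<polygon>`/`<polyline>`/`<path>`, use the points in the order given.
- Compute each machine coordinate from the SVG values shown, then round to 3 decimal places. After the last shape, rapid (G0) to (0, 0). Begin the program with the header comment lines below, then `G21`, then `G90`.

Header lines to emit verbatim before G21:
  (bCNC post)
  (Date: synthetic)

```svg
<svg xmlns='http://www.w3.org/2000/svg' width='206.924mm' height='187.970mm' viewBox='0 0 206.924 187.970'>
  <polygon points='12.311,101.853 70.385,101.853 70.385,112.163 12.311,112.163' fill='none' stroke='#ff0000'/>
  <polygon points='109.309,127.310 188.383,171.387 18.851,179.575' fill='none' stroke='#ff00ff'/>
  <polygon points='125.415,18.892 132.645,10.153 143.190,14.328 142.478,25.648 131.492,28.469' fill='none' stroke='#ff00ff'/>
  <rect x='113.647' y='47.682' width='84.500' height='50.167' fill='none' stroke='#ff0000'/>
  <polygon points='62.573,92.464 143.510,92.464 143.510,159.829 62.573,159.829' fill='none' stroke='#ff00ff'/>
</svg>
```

(bCNC post)
(Date: synthetic)
G21
G90
G0 X12.311 Y86.117
M3 S530
G1 X70.385 Y86.117 F1781
G1 X70.385 Y75.807
G1 X12.311 Y75.807
G1 X12.311 Y86.117
M5
G0 X109.309 Y60.660
M3 S308
G1 X188.383 Y16.583 F3280
G1 X18.851 Y8.395
G1 X109.309 Y60.660
M5
G0 X125.415 Y169.078
M3 S308
G1 X132.645 Y177.817 F3280
G1 X143.190 Y173.642
G1 X142.478 Y162.322
G1 X131.492 Y159.501
G1 X125.415 Y169.078
M5
G0 X113.647 Y140.288
M3 S530
G1 X198.147 Y140.288 F1781
G1 X198.147 Y90.121
G1 X113.647 Y90.121
G1 X113.647 Y140.288
M5
G0 X62.573 Y95.506
M3 S308
G1 X143.510 Y95.506 F3280
G1 X143.510 Y28.141
G1 X62.573 Y28.141
G1 X62.573 Y95.506
M5
G0 X0.000 Y0.000

1 u = 1 mm; y_m = 187.970 − y.

[1] `<polygon>` rectangle, #ff0000→score S530 F1781: (12.311,86.117) → (70.385,86.117) → (70.385,75.807) → (12.311,75.807) → (12.311,86.117) (closed)

[2] `<polygon>` closed polygon, #ff00ff→engrave S308 F3280: (109.309,60.660) → (188.383,16.583) → (18.851,8.395) → (109.309,60.660) (closed)

[3] `<polygon>` regular polygon, #ff00ff→engrave S308 F3280: (125.415,169.078) → (132.645,177.817) → (143.190,173.642) → (142.478,162.322) → (131.492,159.501) → (125.415,169.078) (closed)

[4] `<rect>` rectangle, #ff0000→score S530 F1781: (113.647,140.288) → (198.147,140.288) → (198.147,90.121) → (113.647,90.121) → (113.647,140.288) (closed)

[5] `<polygon>` rectangle, #ff00ff→engrave S308 F3280: (62.573,95.506) → (143.510,95.506) → (143.510,28.141) → (62.573,28.141) → (62.573,95.506) (closed)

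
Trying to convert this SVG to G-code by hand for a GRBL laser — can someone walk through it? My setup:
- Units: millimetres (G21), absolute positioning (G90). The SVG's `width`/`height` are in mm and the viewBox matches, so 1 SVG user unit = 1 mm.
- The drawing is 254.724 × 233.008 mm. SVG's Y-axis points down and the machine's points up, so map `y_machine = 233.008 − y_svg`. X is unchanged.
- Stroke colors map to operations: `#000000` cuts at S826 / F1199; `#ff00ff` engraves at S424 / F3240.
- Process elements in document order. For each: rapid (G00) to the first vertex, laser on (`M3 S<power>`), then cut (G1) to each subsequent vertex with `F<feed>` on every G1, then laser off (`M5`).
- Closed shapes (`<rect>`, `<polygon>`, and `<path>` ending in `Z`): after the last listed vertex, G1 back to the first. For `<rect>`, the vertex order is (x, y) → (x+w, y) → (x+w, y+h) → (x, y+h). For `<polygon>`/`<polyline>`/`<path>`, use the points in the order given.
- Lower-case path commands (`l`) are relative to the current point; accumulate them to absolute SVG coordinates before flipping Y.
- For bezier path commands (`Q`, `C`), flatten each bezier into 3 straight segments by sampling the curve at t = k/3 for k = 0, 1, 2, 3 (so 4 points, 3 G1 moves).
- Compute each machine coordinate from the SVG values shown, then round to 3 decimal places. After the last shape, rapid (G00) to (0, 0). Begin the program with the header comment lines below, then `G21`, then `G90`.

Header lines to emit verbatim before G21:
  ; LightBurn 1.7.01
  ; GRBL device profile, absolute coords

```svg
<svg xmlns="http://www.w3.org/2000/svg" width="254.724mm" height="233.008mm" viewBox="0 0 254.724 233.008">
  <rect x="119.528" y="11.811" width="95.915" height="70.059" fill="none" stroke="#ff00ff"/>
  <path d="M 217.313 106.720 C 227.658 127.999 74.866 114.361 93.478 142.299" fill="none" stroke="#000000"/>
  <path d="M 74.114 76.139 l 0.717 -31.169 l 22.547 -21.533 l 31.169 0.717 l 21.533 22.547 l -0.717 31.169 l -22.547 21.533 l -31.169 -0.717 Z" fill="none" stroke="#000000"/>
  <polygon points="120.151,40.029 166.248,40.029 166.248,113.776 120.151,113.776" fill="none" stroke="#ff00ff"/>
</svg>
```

viewBox `0 0 254.724 233.008` with mm width/height → 1 unit = 1 mm. Flip: y_m = 233.008 − y_svg.

**Shape 1** — `<rect>` rectangle, stroke `#ff00ff` → engrave (S424, F3240). Machine vertices: (119.528,221.197) → (215.443,221.197) → (215.443,151.138) → (119.528,151.138) → (119.528,221.197). Closed: final G1 returns to the first vertex.

**Shape 2** — `<path>` cubic bezier, stroke `#000000` → cut (S826, F1199). Control points (SVG): P0=(217.313,106.720), P1=(227.658,127.999), P2=(74.866,114.361), P3=(93.478,142.299); sampled at t=k/3. Machine vertices: (217.313,126.288) → (185.669,113.815) → (119.610,107.621) → (93.478,90.709). Open path.

**Shape 3** — `<path>` regular polygon, stroke `#000000` → cut (S826, F1199). Machine vertices: (74.114,156.869) → (74.831,188.038) → (97.378,209.571) → (128.547,208.854) → (150.080,186.307) → (149.363,155.138) → (126.816,133.605) → (95.647,134.322) → (74.114,156.869). Closed: final G1 returns to the first vertex.

**Shape 4** — `<polygon>` rectangle, stroke `#ff00ff` → engrave (S424, F3240). Machine vertices: (120.151,192.979) → (166.248,192.979) → (166.248,119.232) → (120.151,119.232) → (120.151,192.979). Closed: final G1 returns to the first vertex.

; LightBurn 1.7.01
; GRBL device profile, absolute coords
G21
G90
G00 X119.528 Y221.197
M3 S424
G1 X215.443 Y221.197 F3240
G1 X215.443 Y151.138 F3240
G1 X119.528 Y151.138 F3240
G1 X119.528 Y221.197 F3240
M5
G00 X217.313 Y126.288
M3 S826
G1 X185.669 Y113.815 F1199
G1 X119.610 Y107.621 F1199
G1 X93.478 Y90.709 F1199
M5
G00 X74.114 Y156.869
M3 S826
G1 X74.831 Y188.038 F1199
G1 X97.378 Y209.571 F1199
G1 X128.547 Y208.854 F1199
G1 X150.080 Y186.307 F1199
G1 X149.363 Y155.138 F1199
G1 X126.816 Y133.605 F1199
G1 X95.647 Y134.322 F1199
G1 X74.114 Y156.869 F1199
M5
G00 X120.151 Y192.979
M3 S424
G1 X166.248 Y192.979 F3240
G1 X166.248 Y119.232 F3240
G1 X120.151 Y119.232 F3240
G1 X120.151 Y192.979 F3240
M5
G00 X0.000 Y0.000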